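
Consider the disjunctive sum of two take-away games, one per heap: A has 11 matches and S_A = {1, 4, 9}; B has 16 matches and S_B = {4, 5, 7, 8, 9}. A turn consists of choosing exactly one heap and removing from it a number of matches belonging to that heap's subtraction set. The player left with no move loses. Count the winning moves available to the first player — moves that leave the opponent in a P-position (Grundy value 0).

4

Heap A, S = {1, 4, 9}:
n :  0  1  2  3  4  5  6  7  8  9 10 11
G :  0  1  0  1  2  0  1  0  1  2  0  1
G_A(11) = 1.
Heap B, S = {4, 5, 7, 8, 9}:
n :  0  1  2  3  4  5  6  7  8  9 10 11 12 13 14 15 16
G :  0  0  0  0  1  1  1  1  2  2  2  2  3  0  0  0  0
G_B(16) = 0.
Combined Grundy value = 1 ⊕ 0 = 1.
A winning move leaves total XOR = 0, i.e. changes one component's Grundy value g to g ⊕ X where X is the current total.
Heap A: need g' = 1⊕1 = 0. Options: 11−1→G=0, 11−4→G=0, 11−9→G=0. Hits: 3.
Heap B: need g' = 0⊕1 = 1. Options: 16−4→G=3, 16−5→G=2, 16−7→G=2, 16−8→G=2, 16−9→G=1. Hits: 1.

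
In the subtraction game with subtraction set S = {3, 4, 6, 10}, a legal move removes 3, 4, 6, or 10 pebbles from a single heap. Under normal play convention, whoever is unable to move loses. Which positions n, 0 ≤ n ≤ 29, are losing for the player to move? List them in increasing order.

0, 1, 2, 9, 14, 16, 21, 23, 28

G(0) = 0
G(1) = mex{} = 0
G(2) = mex{} = 0
G(3) = mex{0} = 1
G(4) = mex{0,0} = 1
G(5) = mex{0,0} = 1
G(6) = mex{1,0,0} = 2
G(7) = mex{1,1,0} = 2
G(8) = mex{1,1,0} = 2
G(9) = mex{2,1,1} = 0
G(10) = mex{2,2,1,0} = 3
G(11) = mex{2,2,1,0} = 3
G(12) = mex{0,2,2,0} = 1
G(13) = mex{3,0,2,1} = 4
G(14) = mex{3,3,2,1} = 0
G(15) = mex{1,3,0,1} = 2
G(16) = mex{4,1,3,2} = 0
G(17) = mex{0,4,3,2} = 1
G(18) = mex{2,0,1,2} = 3
G(19) = mex{0,2,4,0} = 1
G(20) = mex{1,0,0,3} = 2
G(21) = mex{3,1,2,3} = 0
G(22) = mex{1,3,0,1} = 2
G(23) = mex{2,1,1,4} = 0
G(24) = mex{0,2,3,0} = 1
G(25) = mex{2,0,1,2} = 3
G(26) = mex{0,2,2,0} = 1
G(27) = mex{1,0,0,1} = 2
G(28) = mex{3,1,2,3} = 0
G(29) = mex{1,3,0,1} = 2
P-positions are exactly the n with G(n) = 0.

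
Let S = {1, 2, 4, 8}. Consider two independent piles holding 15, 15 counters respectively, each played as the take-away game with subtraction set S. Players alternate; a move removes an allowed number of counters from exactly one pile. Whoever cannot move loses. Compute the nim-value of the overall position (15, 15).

0

All piles use S = {1, 2, 4, 8}:
G(0) = 0
G(1) = mex{0} = 1
G(2) = mex{1,0} = 2
G(3) = mex{2,1} = 0
G(4) = mex{0,2,0} = 1
G(5) = mex{1,0,1} = 2
G(6) = mex{2,1,2} = 0
G(7) = mex{0,2,0} = 1
G(8) = mex{1,0,1,0} = 2
G(9) = mex{2,1,2,1} = 0
G(10) = mex{0,2,0,2} = 1
G(11) = mex{1,0,1,0} = 2
G(12) = mex{2,1,2,1} = 0
G(13) = mex{0,2,0,2} = 1
G(14) = mex{1,0,1,0} = 2
G(15) = mex{2,1,2,1} = 0
Pile A: G(15) = 0.
Pile B: G(15) = 0.
Combined Grundy value = 0 ⊕ 0 = 0.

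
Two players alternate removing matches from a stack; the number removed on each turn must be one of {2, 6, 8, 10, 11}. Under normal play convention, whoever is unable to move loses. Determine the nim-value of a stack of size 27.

3

G(0) = 0
G(1) = mex{} = 0
G(2) = mex{0} = 1
G(3) = mex{0} = 1
G(4) = mex{1} = 0
G(5) = mex{1} = 0
G(6) = mex{0,0} = 1
G(7) = mex{0,0} = 1
G(8) = mex{1,1,0} = 2
G(9) = mex{1,1,0} = 2
G(10) = mex{2,0,1,0} = 3
G(11) = mex{2,0,1,0,0} = 3
G(12) = mex{3,1,0,1,0} = 2
G(13) = mex{3,1,0,1,1} = 2
G(14) = mex{2,2,1,0,1} = 3
G(15) = mex{2,2,1,0,0} = 3
G(16) = mex{3,3,2,1,0} = 4
G(17) = mex{3,3,2,1,1} = 0
G(18) = mex{4,2,3,2,1} = 0
G(19) = mex{0,2,3,2,2} = 1
G(20) = mex{0,3,2,3,2} = 1
G(21) = mex{1,3,2,3,3} = 0
G(22) = mex{1,4,3,2,3} = 0
G(23) = mex{0,0,3,2,2} = 1
G(24) = mex{0,0,4,3,2} = 1
G(25) = mex{1,1,0,3,3} = 2
G(26) = mex{1,1,0,4,3} = 2
G(27) = mex{2,0,1,0,4} = 3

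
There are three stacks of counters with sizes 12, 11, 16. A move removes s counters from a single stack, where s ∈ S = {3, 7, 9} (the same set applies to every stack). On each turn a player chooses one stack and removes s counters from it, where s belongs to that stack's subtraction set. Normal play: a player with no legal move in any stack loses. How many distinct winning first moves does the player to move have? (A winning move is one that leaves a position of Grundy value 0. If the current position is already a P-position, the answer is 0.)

All stacks use S = {3, 7, 9}:
n :  0  1  2  3  4  5  6  7  8  9 10 11 12 13 14 15 16
G :  0  0  0  1  1  1  0  2  2  1  3  3  0  2  0  1  0
Stack A: G(12) = 0.
Stack B: G(11) = 3.
Stack C: G(16) = 0.
Combined Grundy value = 0 ⊕ 3 ⊕ 0 = 3.
A winning move leaves total XOR = 0, i.e. changes one component's Grundy value g to g ⊕ X where X is the current total.
Stack A: need g' = 0⊕3 = 3. Options: 12−3→G=1, 12−7→G=1, 12−9→G=1. Hits: 0.
Stack B: need g' = 3⊕3 = 0. Options: 11−3→G=2, 11−7→G=1, 11−9→G=0. Hits: 1.
Stack C: need g' = 0⊕3 = 3. Options: 16−3→G=2, 16−7→G=1, 16−9→G=2. Hits: 0.

1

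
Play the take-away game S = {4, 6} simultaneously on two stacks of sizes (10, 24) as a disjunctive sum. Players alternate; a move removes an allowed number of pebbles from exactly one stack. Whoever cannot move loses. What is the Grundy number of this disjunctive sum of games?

1

All stacks use S = {4, 6}:
G(0) = 0
G(1) = mex{} = 0
G(2) = mex{} = 0
G(3) = mex{} = 0
G(4) = mex{0} = 1
G(5) = mex{0} = 1
G(6) = mex{0,0} = 1
G(7) = mex{0,0} = 1
G(8) = mex{1,0} = 2
G(9) = mex{1,0} = 2
G(10) = mex{1,1} = 0
G(11) = mex{1,1} = 0
G(12) = mex{2,1} = 0
G(13) = mex{2,1} = 0
G(14) = mex{0,2} = 1
G(15) = mex{0,2} = 1
G(16) = mex{0,0} = 1
G(17) = mex{0,0} = 1
G(18) = mex{1,0} = 2
G(19) = mex{1,0} = 2
G(20) = mex{1,1} = 0
G(21) = mex{1,1} = 0
G(22) = mex{2,1} = 0
G(23) = mex{2,1} = 0
G(24) = mex{0,2} = 1
Stack A: G(10) = 0.
Stack B: G(24) = 1.
Combined Grundy value = 0 ⊕ 1 = 1.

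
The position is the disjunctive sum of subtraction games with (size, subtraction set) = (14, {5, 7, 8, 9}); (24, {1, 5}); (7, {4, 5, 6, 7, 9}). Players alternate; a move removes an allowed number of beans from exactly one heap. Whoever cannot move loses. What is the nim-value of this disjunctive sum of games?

Heap A, S = {5, 7, 8, 9}:
G(0) = 0
G(1) = mex{} = 0
G(2) = mex{} = 0
G(3) = mex{} = 0
G(4) = mex{} = 0
G(5) = mex{0} = 1
G(6) = mex{0} = 1
G(7) = mex{0,0} = 1
G(8) = mex{0,0,0} = 1
G(9) = mex{0,0,0,0} = 1
G(10) = mex{1,0,0,0} = 2
G(11) = mex{1,0,0,0} = 2
G(12) = mex{1,1,0,0} = 2
G(13) = mex{1,1,1,0} = 2
G(14) = mex{1,1,1,1} = 0
G_A(14) = 0.
Heap B, S = {1, 5}:
n :  0  1  2  3  4  5  6  7  8  9 10 11 12 13 14 15 16 17 18 19 20 21 22 23 24
G :  0  1  0  1  0  1  0  1  0  1  0  1  0  1  0  1  0  1  0  1  0  1  0  1  0
G_B(24) = 0.
Heap C, S = {4, 5, 6, 7, 9}:
n : 0 1 2 3 4 5 6 7
G : 0 0 0 0 1 1 1 1
G_C(7) = 1.
Combined Grundy value = 0 ⊕ 0 ⊕ 1 = 1.

1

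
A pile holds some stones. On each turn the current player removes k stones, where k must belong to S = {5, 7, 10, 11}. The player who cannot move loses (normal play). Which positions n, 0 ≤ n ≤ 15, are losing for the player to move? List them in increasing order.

0, 1, 2, 3, 4

n :  0  1  2  3  4  5  6  7  8  9 10 11 12 13 14 15
G :  0  0  0  0  0  1  1  1  1  1  2  2  2  2  2  3
P-positions are exactly the n with G(n) = 0.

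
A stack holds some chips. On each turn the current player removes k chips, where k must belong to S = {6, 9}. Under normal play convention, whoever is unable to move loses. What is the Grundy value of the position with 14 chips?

n :  0  1  2  3  4  5  6  7  8  9 10 11 12 13 14
G :  0  0  0  0  0  0  1  1  1  1  1  1  2  2  2

2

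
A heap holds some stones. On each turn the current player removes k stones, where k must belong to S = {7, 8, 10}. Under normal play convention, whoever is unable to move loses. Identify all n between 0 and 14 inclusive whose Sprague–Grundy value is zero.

n :  0  1  2  3  4  5  6  7  8  9 10 11 12 13 14
G :  0  0  0  0  0  0  0  1  1  1  1  1  1  1  2
P-positions are exactly the n with G(n) = 0.

0, 1, 2, 3, 4, 5, 6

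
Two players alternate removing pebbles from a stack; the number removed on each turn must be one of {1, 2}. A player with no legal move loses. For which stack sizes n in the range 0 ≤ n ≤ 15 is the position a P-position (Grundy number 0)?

0, 3, 6, 9, 12, 15

G(0) = 0
G(1) = mex{0} = 1
G(2) = mex{1,0} = 2
G(3) = mex{2,1} = 0
G(4) = mex{0,2} = 1
G(5) = mex{1,0} = 2
G(6) = mex{2,1} = 0
G(7) = mex{0,2} = 1
G(8) = mex{1,0} = 2
G(9) = mex{2,1} = 0
G(10) = mex{0,2} = 1
G(11) = mex{1,0} = 2
G(12) = mex{2,1} = 0
G(13) = mex{0,2} = 1
G(14) = mex{1,0} = 2
G(15) = mex{2,1} = 0
P-positions are exactly the n with G(n) = 0.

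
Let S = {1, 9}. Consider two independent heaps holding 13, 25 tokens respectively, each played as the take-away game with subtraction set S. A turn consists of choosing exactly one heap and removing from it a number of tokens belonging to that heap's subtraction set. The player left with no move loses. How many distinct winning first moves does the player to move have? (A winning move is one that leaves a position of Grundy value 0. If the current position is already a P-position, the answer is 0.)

All heaps use S = {1, 9}:
n :  0  1  2  3  4  5  6  7  8  9 10 11 12 13 14 15 16 17 18 19 20 21 22 23 24 25
G :  0  1  0  1  0  1  0  1  0  1  0  1  0  1  0  1  0  1  0  1  0  1  0  1  0  1
Heap A: G(13) = 1.
Heap B: G(25) = 1.
Combined Grundy value = 1 ⊕ 1 = 0.
A winning move leaves total XOR = 0, i.e. changes one component's Grundy value g to g ⊕ X where X is the current total.
Heap A: target g' = 1⊕0 = 1, but every legal move changes the Grundy value (mex property), so 0 moves.
Heap B: target g' = 1⊕0 = 1, but every legal move changes the Grundy value (mex property), so 0 moves.

0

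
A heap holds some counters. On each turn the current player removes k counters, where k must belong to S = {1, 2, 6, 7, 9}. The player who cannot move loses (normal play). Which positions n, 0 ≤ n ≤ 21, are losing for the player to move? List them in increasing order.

0, 3, 8, 11, 16, 19

G(0) = 0
G(1) = mex{0} = 1
G(2) = mex{1,0} = 2
G(3) = mex{2,1} = 0
G(4) = mex{0,2} = 1
G(5) = mex{1,0} = 2
G(6) = mex{2,1,0} = 3
G(7) = mex{3,2,1,0} = 4
G(8) = mex{4,3,2,1} = 0
G(9) = mex{0,4,0,2,0} = 1
G(10) = mex{1,0,1,0,1} = 2
G(11) = mex{2,1,2,1,2} = 0
G(12) = mex{0,2,3,2,0} = 1
G(13) = mex{1,0,4,3,1} = 2
G(14) = mex{2,1,0,4,2} = 3
G(15) = mex{3,2,1,0,3} = 4
G(16) = mex{4,3,2,1,4} = 0
G(17) = mex{0,4,0,2,0} = 1
G(18) = mex{1,0,1,0,1} = 2
G(19) = mex{2,1,2,1,2} = 0
G(20) = mex{0,2,3,2,0} = 1
G(21) = mex{1,0,4,3,1} = 2
P-positions are exactly the n with G(n) = 0.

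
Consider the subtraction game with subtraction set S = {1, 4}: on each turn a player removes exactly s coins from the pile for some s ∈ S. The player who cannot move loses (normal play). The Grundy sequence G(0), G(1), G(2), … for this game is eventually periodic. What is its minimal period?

5

n :  0  1  2  3  4  5  6  7  8  9 10 11 12 13 14
G :  0  1  0  1  2  0  1  0  1  2  0  1  0  1  2
G(n+5) = G(n) holds for n = 0,…,3 (a full window of length max(S) = 4), so the sequence is purely periodic with period 5.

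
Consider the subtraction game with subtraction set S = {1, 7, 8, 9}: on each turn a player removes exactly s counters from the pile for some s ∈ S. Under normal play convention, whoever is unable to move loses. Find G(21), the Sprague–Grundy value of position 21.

1

G(0) = 0
G(1) = mex{0} = 1
G(2) = mex{1} = 0
G(3) = mex{0} = 1
G(4) = mex{1} = 0
G(5) = mex{0} = 1
G(6) = mex{1} = 0
G(7) = mex{0,0} = 1
G(8) = mex{1,1,0} = 2
G(9) = mex{2,0,1,0} = 3
G(10) = mex{3,1,0,1} = 2
G(11) = mex{2,0,1,0} = 3
G(12) = mex{3,1,0,1} = 2
G(13) = mex{2,0,1,0} = 3
G(14) = mex{3,1,0,1} = 2
G(15) = mex{2,2,1,0} = 3
G(16) = mex{3,3,2,1} = 0
G(17) = mex{0,2,3,2} = 1
G(18) = mex{1,3,2,3} = 0
G(19) = mex{0,2,3,2} = 1
G(20) = mex{1,3,2,3} = 0
G(21) = mex{0,2,3,2} = 1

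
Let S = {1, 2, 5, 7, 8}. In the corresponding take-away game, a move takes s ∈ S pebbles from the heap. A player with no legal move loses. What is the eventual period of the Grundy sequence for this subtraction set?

G(0) = 0
G(1) = mex{0} = 1
G(2) = mex{1,0} = 2
G(3) = mex{2,1} = 0
G(4) = mex{0,2} = 1
G(5) = mex{1,0,0} = 2
G(6) = mex{2,1,1} = 0
G(7) = mex{0,2,2,0} = 1
G(8) = mex{1,0,0,1,0} = 2
G(9) = mex{2,1,1,2,1} = 0
G(10) = mex{0,2,2,0,2} = 1
G(11) = mex{1,0,0,1,0} = 2
G(12) = mex{2,1,1,2,1} = 0
G(13) = mex{0,2,2,0,2} = 1
G(14) = mex{1,0,0,1,0} = 2
G(n+3) = G(n) holds for n = 0,…,7 (a full window of length max(S) = 8), so the sequence is purely periodic with period 3.

3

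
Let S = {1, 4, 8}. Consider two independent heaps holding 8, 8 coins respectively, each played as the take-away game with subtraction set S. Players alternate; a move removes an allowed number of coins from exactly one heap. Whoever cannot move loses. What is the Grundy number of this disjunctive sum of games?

All heaps use S = {1, 4, 8}:
n : 0 1 2 3 4 5 6 7 8
G : 0 1 0 1 2 0 1 0 1
Heap A: G(8) = 1.
Heap B: G(8) = 1.
Combined Grundy value = 1 ⊕ 1 = 0.

0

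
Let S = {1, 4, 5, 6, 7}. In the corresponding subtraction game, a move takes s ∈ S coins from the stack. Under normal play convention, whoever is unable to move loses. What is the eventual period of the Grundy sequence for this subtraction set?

10

G(0) = 0
G(1) = mex{0} = 1
G(2) = mex{1} = 0
G(3) = mex{0} = 1
G(4) = mex{1,0} = 2
G(5) = mex{2,1,0} = 3
G(6) = mex{3,0,1,0} = 2
G(7) = mex{2,1,0,1,0} = 3
G(8) = mex{3,2,1,0,1} = 4
G(9) = mex{4,3,2,1,0} = 5
G(10) = mex{5,2,3,2,1} = 0
G(11) = mex{0,3,2,3,2} = 1
G(12) = mex{1,4,3,2,3} = 0
G(13) = mex{0,5,4,3,2} = 1
G(14) = mex{1,0,5,4,3} = 2
G(15) = mex{2,1,0,5,4} = 3
G(16) = mex{3,0,1,0,5} = 2
G(17) = mex{2,1,0,1,0} = 3
G(18) = mex{3,2,1,0,1} = 4
G(19) = mex{4,3,2,1,0} = 5
G(20) = mex{5,2,3,2,1} = 0
G(21) = mex{0,3,2,3,2} = 1
G(n+10) = G(n) holds for n = 0,…,6 (a full window of length max(S) = 7), so the sequence is purely periodic with period 10.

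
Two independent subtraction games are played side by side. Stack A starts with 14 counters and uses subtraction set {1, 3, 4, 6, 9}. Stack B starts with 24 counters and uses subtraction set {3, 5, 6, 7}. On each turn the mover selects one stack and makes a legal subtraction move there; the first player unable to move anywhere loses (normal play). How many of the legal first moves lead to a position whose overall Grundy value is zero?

Stack A, S = {1, 3, 4, 6, 9}:
G(0) = 0
G(1) = mex{0} = 1
G(2) = mex{1} = 0
G(3) = mex{0,0} = 1
G(4) = mex{1,1,0} = 2
G(5) = mex{2,0,1} = 3
G(6) = mex{3,1,0,0} = 2
G(7) = mex{2,2,1,1} = 0
G(8) = mex{0,3,2,0} = 1
G(9) = mex{1,2,3,1,0} = 4
G(10) = mex{4,0,2,2,1} = 3
G(11) = mex{3,1,0,3,0} = 2
G(12) = mex{2,4,1,2,1} = 0
G(13) = mex{0,3,4,0,2} = 1
G(14) = mex{1,2,3,1,3} = 0
G_A(14) = 0.
Stack B, S = {3, 5, 6, 7}:
G(0) = 0
G(1) = mex{} = 0
G(2) = mex{} = 0
G(3) = mex{0} = 1
G(4) = mex{0} = 1
G(5) = mex{0,0} = 1
G(6) = mex{1,0,0} = 2
G(7) = mex{1,0,0,0} = 2
G(8) = mex{1,1,0,0} = 2
G(9) = mex{2,1,1,0} = 3
G(10) = mex{2,1,1,1} = 0
G(11) = mex{2,2,1,1} = 0
G(12) = mex{3,2,2,1} = 0
G(13) = mex{0,2,2,2} = 1
G(14) = mex{0,3,2,2} = 1
G(15) = mex{0,0,3,2} = 1
G(16) = mex{1,0,0,3} = 2
G(17) = mex{1,0,0,0} = 2
G(18) = mex{1,1,0,0} = 2
G(19) = mex{2,1,1,0} = 3
G(20) = mex{2,1,1,1} = 0
G(21) = mex{2,2,1,1} = 0
G(22) = mex{3,2,2,1} = 0
G(23) = mex{0,2,2,2} = 1
G(24) = mex{0,3,2,2} = 1
G_B(24) = 1.
Combined Grundy value = 0 ⊕ 1 = 1.
A winning move leaves total XOR = 0, i.e. changes one component's Grundy value g to g ⊕ X where X is the current total.
Stack A: need g' = 0⊕1 = 1. Options: 14−1→G=1, 14−3→G=2, 14−4→G=3, 14−6→G=1, 14−9→G=3. Hits: 2.
Stack B: need g' = 1⊕1 = 0. Options: 24−3→G=0, 24−5→G=3, 24−6→G=2, 24−7→G=2. Hits: 1.

3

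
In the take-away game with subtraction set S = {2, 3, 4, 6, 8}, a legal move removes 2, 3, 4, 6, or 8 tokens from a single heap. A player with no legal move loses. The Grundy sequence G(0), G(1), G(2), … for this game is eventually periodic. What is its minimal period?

10

n :  0  1  2  3  4  5  6  7  8  9 10 11 12 13 14 15 16 17 18 19 20 21
G :  0  0  1  1  2  2  3  3  4  4  0  0  1  1  2  2  3  3  4  4  0  0
G(n+10) = G(n) holds for n = 0,…,7 (a full window of length max(S) = 8), so the sequence is purely periodic with period 10.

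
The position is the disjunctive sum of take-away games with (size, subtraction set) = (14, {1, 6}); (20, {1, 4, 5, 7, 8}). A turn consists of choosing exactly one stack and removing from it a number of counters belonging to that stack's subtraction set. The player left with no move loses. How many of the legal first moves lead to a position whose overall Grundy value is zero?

1

Stack A, S = {1, 6}:
G(0) = 0
G(1) = mex{0} = 1
G(2) = mex{1} = 0
G(3) = mex{0} = 1
G(4) = mex{1} = 0
G(5) = mex{0} = 1
G(6) = mex{1,0} = 2
G(7) = mex{2,1} = 0
G(8) = mex{0,0} = 1
G(9) = mex{1,1} = 0
G(10) = mex{0,0} = 1
G(11) = mex{1,1} = 0
G(12) = mex{0,2} = 1
G(13) = mex{1,0} = 2
G(14) = mex{2,1} = 0
G_A(14) = 0.
Stack B, S = {1, 4, 5, 7, 8}:
G(0) = 0
G(1) = mex{0} = 1
G(2) = mex{1} = 0
G(3) = mex{0} = 1
G(4) = mex{1,0} = 2
G(5) = mex{2,1,0} = 3
G(6) = mex{3,0,1} = 2
G(7) = mex{2,1,0,0} = 3
G(8) = mex{3,2,1,1,0} = 4
G(9) = mex{4,3,2,0,1} = 5
G(10) = mex{5,2,3,1,0} = 4
G(11) = mex{4,3,2,2,1} = 0
G(12) = mex{0,4,3,3,2} = 1
G(13) = mex{1,5,4,2,3} = 0
G(14) = mex{0,4,5,3,2} = 1
G(15) = mex{1,0,4,4,3} = 2
G(16) = mex{2,1,0,5,4} = 3
G(17) = mex{3,0,1,4,5} = 2
G(18) = mex{2,1,0,0,4} = 3
G(19) = mex{3,2,1,1,0} = 4
G(20) = mex{4,3,2,0,1} = 5
G_B(20) = 5.
Combined Grundy value = 0 ⊕ 5 = 5.
A winning move leaves total XOR = 0, i.e. changes one component's Grundy value g to g ⊕ X where X is the current total.
Stack A: need g' = 0⊕5 = 5. Options: 14−1→G=2, 14−6→G=1. Hits: 0.
Stack B: need g' = 5⊕5 = 0. Options: 20−1→G=4, 20−4→G=3, 20−5→G=2, 20−7→G=0, 20−8→G=1. Hits: 1.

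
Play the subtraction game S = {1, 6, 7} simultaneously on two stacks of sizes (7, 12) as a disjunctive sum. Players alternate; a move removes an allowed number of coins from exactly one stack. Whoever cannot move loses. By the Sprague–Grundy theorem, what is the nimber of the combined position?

3

All stacks use S = {1, 6, 7}:
n :  0  1  2  3  4  5  6  7  8  9 10 11 12
G :  0  1  0  1  0  1  2  3  2  3  2  3  0
Stack A: G(7) = 3.
Stack B: G(12) = 0.
Combined Grundy value = 3 ⊕ 0 = 3.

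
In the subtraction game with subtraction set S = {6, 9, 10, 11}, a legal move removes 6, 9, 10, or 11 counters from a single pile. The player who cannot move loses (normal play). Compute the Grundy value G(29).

n :  0  1  2  3  4  5  6  7  8  9 10 11 12 13 14 15 16 17 18 19 20 21 22 23 24 25 26 27 28 29
G :  0  0  0  0  0  0  1  1  1  1  1  1  2  2  2  2  2  0  0  0  0  0  0  1  1  1  1  1  1  2

2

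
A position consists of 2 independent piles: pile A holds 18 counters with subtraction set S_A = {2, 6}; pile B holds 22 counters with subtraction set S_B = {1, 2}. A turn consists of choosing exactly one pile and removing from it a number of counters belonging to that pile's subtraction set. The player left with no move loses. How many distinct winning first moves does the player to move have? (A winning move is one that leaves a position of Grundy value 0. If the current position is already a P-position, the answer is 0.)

0

Pile A, S = {2, 6}:
G(0) = 0
G(1) = mex{} = 0
G(2) = mex{0} = 1
G(3) = mex{0} = 1
G(4) = mex{1} = 0
G(5) = mex{1} = 0
G(6) = mex{0,0} = 1
G(7) = mex{0,0} = 1
G(8) = mex{1,1} = 0
G(9) = mex{1,1} = 0
G(10) = mex{0,0} = 1
G(11) = mex{0,0} = 1
G(12) = mex{1,1} = 0
G(13) = mex{1,1} = 0
G(14) = mex{0,0} = 1
G(15) = mex{0,0} = 1
G(16) = mex{1,1} = 0
G(17) = mex{1,1} = 0
G(18) = mex{0,0} = 1
G_A(18) = 1.
Pile B, S = {1, 2}:
n :  0  1  2  3  4  5  6  7  8  9 10 11 12 13 14 15 16 17 18 19 20 21 22
G :  0  1  2  0  1  2  0  1  2  0  1  2  0  1  2  0  1  2  0  1  2  0  1
G_B(22) = 1.
Combined Grundy value = 1 ⊕ 1 = 0.
A winning move leaves total XOR = 0, i.e. changes one component's Grundy value g to g ⊕ X where X is the current total.
Pile A: target g' = 1⊕0 = 1, but every legal move changes the Grundy value (mex property), so 0 moves.
Pile B: target g' = 1⊕0 = 1, but every legal move changes the Grundy value (mex property), so 0 moves.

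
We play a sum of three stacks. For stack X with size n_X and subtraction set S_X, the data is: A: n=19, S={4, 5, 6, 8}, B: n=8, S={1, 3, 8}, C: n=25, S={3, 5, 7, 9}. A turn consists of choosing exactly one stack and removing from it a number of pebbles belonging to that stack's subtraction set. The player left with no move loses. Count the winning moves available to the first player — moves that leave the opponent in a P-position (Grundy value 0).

Stack A, S = {4, 5, 6, 8}:
G(0) = 0
G(1) = mex{} = 0
G(2) = mex{} = 0
G(3) = mex{} = 0
G(4) = mex{0} = 1
G(5) = mex{0,0} = 1
G(6) = mex{0,0,0} = 1
G(7) = mex{0,0,0} = 1
G(8) = mex{1,0,0,0} = 2
G(9) = mex{1,1,0,0} = 2
G(10) = mex{1,1,1,0} = 2
G(11) = mex{1,1,1,0} = 2
G(12) = mex{2,1,1,1} = 0
G(13) = mex{2,2,1,1} = 0
G(14) = mex{2,2,2,1} = 0
G(15) = mex{2,2,2,1} = 0
G(16) = mex{0,2,2,2} = 1
G(17) = mex{0,0,2,2} = 1
G(18) = mex{0,0,0,2} = 1
G(19) = mex{0,0,0,2} = 1
G_A(19) = 1.
Stack B, S = {1, 3, 8}:
G(0) = 0
G(1) = mex{0} = 1
G(2) = mex{1} = 0
G(3) = mex{0,0} = 1
G(4) = mex{1,1} = 0
G(5) = mex{0,0} = 1
G(6) = mex{1,1} = 0
G(7) = mex{0,0} = 1
G(8) = mex{1,1,0} = 2
G_B(8) = 2.
Stack C, S = {3, 5, 7, 9}:
G(0) = 0
G(1) = mex{} = 0
G(2) = mex{} = 0
G(3) = mex{0} = 1
G(4) = mex{0} = 1
G(5) = mex{0,0} = 1
G(6) = mex{1,0} = 2
G(7) = mex{1,0,0} = 2
G(8) = mex{1,1,0} = 2
G(9) = mex{2,1,0,0} = 3
G(10) = mex{2,1,1,0} = 3
G(11) = mex{2,2,1,0} = 3
G(12) = mex{3,2,1,1} = 0
G(13) = mex{3,2,2,1} = 0
G(14) = mex{3,3,2,1} = 0
G(15) = mex{0,3,2,2} = 1
G(16) = mex{0,3,3,2} = 1
G(17) = mex{0,0,3,2} = 1
G(18) = mex{1,0,3,3} = 2
G(19) = mex{1,0,0,3} = 2
G(20) = mex{1,1,0,3} = 2
G(21) = mex{2,1,0,0} = 3
G(22) = mex{2,1,1,0} = 3
G(23) = mex{2,2,1,0} = 3
G(24) = mex{3,2,1,1} = 0
G(25) = mex{3,2,2,1} = 0
G_C(25) = 0.
Combined Grundy value = 1 ⊕ 2 ⊕ 0 = 3.
A winning move leaves total XOR = 0, i.e. changes one component's Grundy value g to g ⊕ X where X is the current total.
Stack A: need g' = 1⊕3 = 2. Options: 19−4→G=0, 19−5→G=0, 19−6→G=0, 19−8→G=2. Hits: 1.
Stack B: need g' = 2⊕3 = 1. Options: 8−1→G=1, 8−3→G=1, 8−8→G=0. Hits: 2.
Stack C: need g' = 0⊕3 = 3. Options: 25−3→G=3, 25−5→G=2, 25−7→G=2, 25−9→G=1. Hits: 1.

4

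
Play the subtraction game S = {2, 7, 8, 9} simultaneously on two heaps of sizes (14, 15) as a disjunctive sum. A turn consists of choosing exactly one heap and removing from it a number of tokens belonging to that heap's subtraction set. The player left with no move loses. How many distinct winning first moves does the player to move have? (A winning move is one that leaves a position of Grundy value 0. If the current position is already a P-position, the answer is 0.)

1

All heaps use S = {2, 7, 8, 9}:
G(0) = 0
G(1) = mex{} = 0
G(2) = mex{0} = 1
G(3) = mex{0} = 1
G(4) = mex{1} = 0
G(5) = mex{1} = 0
G(6) = mex{0} = 1
G(7) = mex{0,0} = 1
G(8) = mex{1,0,0} = 2
G(9) = mex{1,1,0,0} = 2
G(10) = mex{2,1,1,0} = 3
G(11) = mex{2,0,1,1} = 3
G(12) = mex{3,0,0,1} = 2
G(13) = mex{3,1,0,0} = 2
G(14) = mex{2,1,1,0} = 3
G(15) = mex{2,2,1,1} = 0
Heap A: G(14) = 3.
Heap B: G(15) = 0.
Combined Grundy value = 3 ⊕ 0 = 3.
A winning move leaves total XOR = 0, i.e. changes one component's Grundy value g to g ⊕ X where X is the current total.
Heap A: need g' = 3⊕3 = 0. Options: 14−2→G=2, 14−7→G=1, 14−8→G=1, 14−9→G=0. Hits: 1.
Heap B: need g' = 0⊕3 = 3. Options: 15−2→G=2, 15−7→G=2, 15−8→G=1, 15−9→G=1. Hits: 0.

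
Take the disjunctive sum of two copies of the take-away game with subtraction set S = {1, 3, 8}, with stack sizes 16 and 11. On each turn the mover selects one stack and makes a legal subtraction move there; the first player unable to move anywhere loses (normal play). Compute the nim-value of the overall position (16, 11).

1

All stacks use S = {1, 3, 8}:
n :  0  1  2  3  4  5  6  7  8  9 10 11 12 13 14 15 16
G :  0  1  0  1  0  1  0  1  2  3  2  0  1  0  1  0  1
Stack A: G(16) = 1.
Stack B: G(11) = 0.
Combined Grundy value = 1 ⊕ 0 = 1.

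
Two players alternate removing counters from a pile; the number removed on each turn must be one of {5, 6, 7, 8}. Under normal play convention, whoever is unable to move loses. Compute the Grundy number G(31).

n :  0  1  2  3  4  5  6  7  8  9 10 11 12 13 14 15 16 17 18 19 20 21 22 23 24 25 26 27 28 29 30 31
G :  0  0  0  0  0  1  1  1  1  1  2  2  2  0  0  0  0  0  1  1  1  1  1  2  2  2  0  0  0  0  0  1

1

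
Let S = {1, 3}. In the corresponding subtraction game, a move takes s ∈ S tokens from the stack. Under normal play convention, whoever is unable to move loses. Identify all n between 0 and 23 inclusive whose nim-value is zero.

n :  0  1  2  3  4  5  6  7  8  9 10 11 12 13 14 15 16 17 18 19 20 21 22 23
G :  0  1  0  1  0  1  0  1  0  1  0  1  0  1  0  1  0  1  0  1  0  1  0  1
P-positions are exactly the n with G(n) = 0.

0, 2, 4, 6, 8, 10, 12, 14, 16, 18, 20, 22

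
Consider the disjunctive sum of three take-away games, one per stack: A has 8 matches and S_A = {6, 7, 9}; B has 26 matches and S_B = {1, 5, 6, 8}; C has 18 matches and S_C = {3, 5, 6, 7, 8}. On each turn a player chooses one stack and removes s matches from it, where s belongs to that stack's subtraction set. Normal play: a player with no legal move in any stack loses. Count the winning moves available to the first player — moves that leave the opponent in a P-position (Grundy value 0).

3

Stack A, S = {6, 7, 9}:
n : 0 1 2 3 4 5 6 7 8
G : 0 0 0 0 0 0 1 1 1
G_A(8) = 1.
Stack B, S = {1, 5, 6, 8}:
n :  0  1  2  3  4  5  6  7  8  9 10 11 12 13 14 15 16 17 18 19 20 21 22 23 24 25 26
G :  0  1  0  1  0  1  2  3  2  3  2  0  1  0  1  0  1  2  3  2  3  2  0  1  0  1  0
G_B(26) = 0.
Stack C, S = {3, 5, 6, 7, 8}:
G(0) = 0
G(1) = mex{} = 0
G(2) = mex{} = 0
G(3) = mex{0} = 1
G(4) = mex{0} = 1
G(5) = mex{0,0} = 1
G(6) = mex{1,0,0} = 2
G(7) = mex{1,0,0,0} = 2
G(8) = mex{1,1,0,0,0} = 2
G(9) = mex{2,1,1,0,0} = 3
G(10) = mex{2,1,1,1,0} = 3
G(11) = mex{2,2,1,1,1} = 0
G(12) = mex{3,2,2,1,1} = 0
G(13) = mex{3,2,2,2,1} = 0
G(14) = mex{0,3,2,2,2} = 1
G(15) = mex{0,3,3,2,2} = 1
G(16) = mex{0,0,3,3,2} = 1
G(17) = mex{1,0,0,3,3} = 2
G(18) = mex{1,0,0,0,3} = 2
G_C(18) = 2.
Combined Grundy value = 1 ⊕ 0 ⊕ 2 = 3.
A winning move leaves total XOR = 0, i.e. changes one component's Grundy value g to g ⊕ X where X is the current total.
Stack A: need g' = 1⊕3 = 2. Options: 8−6→G=0, 8−7→G=0. Hits: 0.
Stack B: need g' = 0⊕3 = 3. Options: 26−1→G=1, 26−5→G=2, 26−6→G=3, 26−8→G=3. Hits: 2.
Stack C: need g' = 2⊕3 = 1. Options: 18−3→G=1, 18−5→G=0, 18−6→G=0, 18−7→G=0, 18−8→G=3. Hits: 1.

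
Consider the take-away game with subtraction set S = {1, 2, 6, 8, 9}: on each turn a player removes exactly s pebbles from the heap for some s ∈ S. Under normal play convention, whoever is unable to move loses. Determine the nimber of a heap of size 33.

2

G(0) = 0
G(1) = mex{0} = 1
G(2) = mex{1,0} = 2
G(3) = mex{2,1} = 0
G(4) = mex{0,2} = 1
G(5) = mex{1,0} = 2
G(6) = mex{2,1,0} = 3
G(7) = mex{3,2,1} = 0
G(8) = mex{0,3,2,0} = 1
G(9) = mex{1,0,0,1,0} = 2
G(10) = mex{2,1,1,2,1} = 0
G(11) = mex{0,2,2,0,2} = 1
G(12) = mex{1,0,3,1,0} = 2
G(13) = mex{2,1,0,2,1} = 3
G(14) = mex{3,2,1,3,2} = 0
G(15) = mex{0,3,2,0,3} = 1
G(16) = mex{1,0,0,1,0} = 2
G(17) = mex{2,1,1,2,1} = 0
G(18) = mex{0,2,2,0,2} = 1
G(19) = mex{1,0,3,1,0} = 2
G(20) = mex{2,1,0,2,1} = 3
G(21) = mex{3,2,1,3,2} = 0
G(22) = mex{0,3,2,0,3} = 1
G(23) = mex{1,0,0,1,0} = 2
G(24) = mex{2,1,1,2,1} = 0
G(25) = mex{0,2,2,0,2} = 1
G(26) = mex{1,0,3,1,0} = 2
G(27) = mex{2,1,0,2,1} = 3
G(28) = mex{3,2,1,3,2} = 0
G(29) = mex{0,3,2,0,3} = 1
G(30) = mex{1,0,0,1,0} = 2
G(31) = mex{2,1,1,2,1} = 0
G(32) = mex{0,2,2,0,2} = 1
G(33) = mex{1,0,3,1,0} = 2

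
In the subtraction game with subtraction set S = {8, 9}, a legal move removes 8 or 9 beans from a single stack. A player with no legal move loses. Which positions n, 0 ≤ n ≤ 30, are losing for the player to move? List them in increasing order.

0, 1, 2, 3, 4, 5, 6, 7, 17, 18, 19, 20, 21, 22, 23, 24

G(0) = 0
G(1) = mex{} = 0
G(2) = mex{} = 0
G(3) = mex{} = 0
G(4) = mex{} = 0
G(5) = mex{} = 0
G(6) = mex{} = 0
G(7) = mex{} = 0
G(8) = mex{0} = 1
G(9) = mex{0,0} = 1
G(10) = mex{0,0} = 1
G(11) = mex{0,0} = 1
G(12) = mex{0,0} = 1
G(13) = mex{0,0} = 1
G(14) = mex{0,0} = 1
G(15) = mex{0,0} = 1
G(16) = mex{1,0} = 2
G(17) = mex{1,1} = 0
G(18) = mex{1,1} = 0
G(19) = mex{1,1} = 0
G(20) = mex{1,1} = 0
G(21) = mex{1,1} = 0
G(22) = mex{1,1} = 0
G(23) = mex{1,1} = 0
G(24) = mex{2,1} = 0
G(25) = mex{0,2} = 1
G(26) = mex{0,0} = 1
G(27) = mex{0,0} = 1
G(28) = mex{0,0} = 1
G(29) = mex{0,0} = 1
G(30) = mex{0,0} = 1
P-positions are exactly the n with G(n) = 0.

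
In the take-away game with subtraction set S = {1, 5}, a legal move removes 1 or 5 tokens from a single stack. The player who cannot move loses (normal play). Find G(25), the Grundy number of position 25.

1

G(0) = 0
G(1) = mex{0} = 1
G(2) = mex{1} = 0
G(3) = mex{0} = 1
G(4) = mex{1} = 0
G(5) = mex{0,0} = 1
G(6) = mex{1,1} = 0
G(7) = mex{0,0} = 1
G(8) = mex{1,1} = 0
G(9) = mex{0,0} = 1
G(10) = mex{1,1} = 0
G(11) = mex{0,0} = 1
G(12) = mex{1,1} = 0
G(13) = mex{0,0} = 1
G(14) = mex{1,1} = 0
G(15) = mex{0,0} = 1
G(16) = mex{1,1} = 0
G(17) = mex{0,0} = 1
G(18) = mex{1,1} = 0
G(19) = mex{0,0} = 1
G(20) = mex{1,1} = 0
G(21) = mex{0,0} = 1
G(22) = mex{1,1} = 0
G(23) = mex{0,0} = 1
G(24) = mex{1,1} = 0
G(25) = mex{0,0} = 1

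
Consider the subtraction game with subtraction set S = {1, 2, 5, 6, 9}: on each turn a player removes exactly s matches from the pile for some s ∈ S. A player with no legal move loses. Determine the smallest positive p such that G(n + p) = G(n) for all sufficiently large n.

n :  0  1  2  3  4  5  6  7  8  9 10 11 12 13 14 15 16 17
G :  0  1  2  0  1  2  3  0  1  2  0  1  2  3  0  1  2  0
G(n+7) = G(n) holds for n = 0,…,8 (a full window of length max(S) = 9), so the sequence is purely periodic with period 7.

7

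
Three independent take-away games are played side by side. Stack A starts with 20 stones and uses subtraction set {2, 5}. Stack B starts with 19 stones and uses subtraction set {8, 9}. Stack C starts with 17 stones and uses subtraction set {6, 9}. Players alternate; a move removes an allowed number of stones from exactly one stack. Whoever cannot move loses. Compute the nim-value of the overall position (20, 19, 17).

Stack A, S = {2, 5}:
G(0) = 0
G(1) = mex{} = 0
G(2) = mex{0} = 1
G(3) = mex{0} = 1
G(4) = mex{1} = 0
G(5) = mex{1,0} = 2
G(6) = mex{0,0} = 1
G(7) = mex{2,1} = 0
G(8) = mex{1,1} = 0
G(9) = mex{0,0} = 1
G(10) = mex{0,2} = 1
G(11) = mex{1,1} = 0
G(12) = mex{1,0} = 2
G(13) = mex{0,0} = 1
G(14) = mex{2,1} = 0
G(15) = mex{1,1} = 0
G(16) = mex{0,0} = 1
G(17) = mex{0,2} = 1
G(18) = mex{1,1} = 0
G(19) = mex{1,0} = 2
G(20) = mex{0,0} = 1
G_A(20) = 1.
Stack B, S = {8, 9}:
G(0) = 0
G(1) = mex{} = 0
G(2) = mex{} = 0
G(3) = mex{} = 0
G(4) = mex{} = 0
G(5) = mex{} = 0
G(6) = mex{} = 0
G(7) = mex{} = 0
G(8) = mex{0} = 1
G(9) = mex{0,0} = 1
G(10) = mex{0,0} = 1
G(11) = mex{0,0} = 1
G(12) = mex{0,0} = 1
G(13) = mex{0,0} = 1
G(14) = mex{0,0} = 1
G(15) = mex{0,0} = 1
G(16) = mex{1,0} = 2
G(17) = mex{1,1} = 0
G(18) = mex{1,1} = 0
G(19) = mex{1,1} = 0
G_B(19) = 0.
Stack C, S = {6, 9}:
G(0) = 0
G(1) = mex{} = 0
G(2) = mex{} = 0
G(3) = mex{} = 0
G(4) = mex{} = 0
G(5) = mex{} = 0
G(6) = mex{0} = 1
G(7) = mex{0} = 1
G(8) = mex{0} = 1
G(9) = mex{0,0} = 1
G(10) = mex{0,0} = 1
G(11) = mex{0,0} = 1
G(12) = mex{1,0} = 2
G(13) = mex{1,0} = 2
G(14) = mex{1,0} = 2
G(15) = mex{1,1} = 0
G(16) = mex{1,1} = 0
G(17) = mex{1,1} = 0
G_C(17) = 0.
Combined Grundy value = 1 ⊕ 0 ⊕ 0 = 1.

1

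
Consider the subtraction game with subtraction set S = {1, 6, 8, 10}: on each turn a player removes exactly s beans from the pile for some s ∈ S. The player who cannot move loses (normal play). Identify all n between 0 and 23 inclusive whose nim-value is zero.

G(0) = 0
G(1) = mex{0} = 1
G(2) = mex{1} = 0
G(3) = mex{0} = 1
G(4) = mex{1} = 0
G(5) = mex{0} = 1
G(6) = mex{1,0} = 2
G(7) = mex{2,1} = 0
G(8) = mex{0,0,0} = 1
G(9) = mex{1,1,1} = 0
G(10) = mex{0,0,0,0} = 1
G(11) = mex{1,1,1,1} = 0
G(12) = mex{0,2,0,0} = 1
G(13) = mex{1,0,1,1} = 2
G(14) = mex{2,1,2,0} = 3
G(15) = mex{3,0,0,1} = 2
G(16) = mex{2,1,1,2} = 0
G(17) = mex{0,0,0,0} = 1
G(18) = mex{1,1,1,1} = 0
G(19) = mex{0,2,0,0} = 1
G(20) = mex{1,3,1,1} = 0
G(21) = mex{0,2,2,0} = 1
G(22) = mex{1,0,3,1} = 2
G(23) = mex{2,1,2,2} = 0
P-positions are exactly the n with G(n) = 0.

0, 2, 4, 7, 9, 11, 16, 18, 20, 23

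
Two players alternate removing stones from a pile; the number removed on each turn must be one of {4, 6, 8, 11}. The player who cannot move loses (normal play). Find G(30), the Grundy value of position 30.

G(0) = 0
G(1) = mex{} = 0
G(2) = mex{} = 0
G(3) = mex{} = 0
G(4) = mex{0} = 1
G(5) = mex{0} = 1
G(6) = mex{0,0} = 1
G(7) = mex{0,0} = 1
G(8) = mex{1,0,0} = 2
G(9) = mex{1,0,0} = 2
G(10) = mex{1,1,0} = 2
G(11) = mex{1,1,0,0} = 2
G(12) = mex{2,1,1,0} = 3
G(13) = mex{2,1,1,0} = 3
G(14) = mex{2,2,1,0} = 3
G(15) = mex{2,2,1,1} = 0
G(16) = mex{3,2,2,1} = 0
G(17) = mex{3,2,2,1} = 0
G(18) = mex{3,3,2,1} = 0
G(19) = mex{0,3,2,2} = 1
G(20) = mex{0,3,3,2} = 1
G(21) = mex{0,0,3,2} = 1
G(22) = mex{0,0,3,2} = 1
G(23) = mex{1,0,0,3} = 2
G(24) = mex{1,0,0,3} = 2
G(25) = mex{1,1,0,3} = 2
G(26) = mex{1,1,0,0} = 2
G(27) = mex{2,1,1,0} = 3
G(28) = mex{2,1,1,0} = 3
G(29) = mex{2,2,1,0} = 3
G(30) = mex{2,2,1,1} = 0

0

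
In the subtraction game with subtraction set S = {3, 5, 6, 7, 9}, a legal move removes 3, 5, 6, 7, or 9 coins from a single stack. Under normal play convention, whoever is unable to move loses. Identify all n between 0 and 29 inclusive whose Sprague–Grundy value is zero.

n :  0  1  2  3  4  5  6  7  8  9 10 11 12 13 14 15 16 17 18 19 20 21 22 23 24 25 26 27 28 29
G :  0  0  0  1  1  1  2  2  2  3  3  3  0  0  0  1  1  1  2  2  2  3  3  3  0  0  0  1  1  1
P-positions are exactly the n with G(n) = 0.

0, 1, 2, 12, 13, 14, 24, 25, 26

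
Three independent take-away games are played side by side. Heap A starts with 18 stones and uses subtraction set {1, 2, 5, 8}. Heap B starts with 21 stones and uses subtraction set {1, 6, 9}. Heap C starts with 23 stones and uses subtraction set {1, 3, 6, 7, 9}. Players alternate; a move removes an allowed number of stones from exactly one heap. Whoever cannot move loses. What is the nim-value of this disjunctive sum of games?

1

Heap A, S = {1, 2, 5, 8}:
G(0) = 0
G(1) = mex{0} = 1
G(2) = mex{1,0} = 2
G(3) = mex{2,1} = 0
G(4) = mex{0,2} = 1
G(5) = mex{1,0,0} = 2
G(6) = mex{2,1,1} = 0
G(7) = mex{0,2,2} = 1
G(8) = mex{1,0,0,0} = 2
G(9) = mex{2,1,1,1} = 0
G(10) = mex{0,2,2,2} = 1
G(11) = mex{1,0,0,0} = 2
G(12) = mex{2,1,1,1} = 0
G(13) = mex{0,2,2,2} = 1
G(14) = mex{1,0,0,0} = 2
G(15) = mex{2,1,1,1} = 0
G(16) = mex{0,2,2,2} = 1
G(17) = mex{1,0,0,0} = 2
G(18) = mex{2,1,1,1} = 0
G_A(18) = 0.
Heap B, S = {1, 6, 9}:
G(0) = 0
G(1) = mex{0} = 1
G(2) = mex{1} = 0
G(3) = mex{0} = 1
G(4) = mex{1} = 0
G(5) = mex{0} = 1
G(6) = mex{1,0} = 2
G(7) = mex{2,1} = 0
G(8) = mex{0,0} = 1
G(9) = mex{1,1,0} = 2
G(10) = mex{2,0,1} = 3
G(11) = mex{3,1,0} = 2
G(12) = mex{2,2,1} = 0
G(13) = mex{0,0,0} = 1
G(14) = mex{1,1,1} = 0
G(15) = mex{0,2,2} = 1
G(16) = mex{1,3,0} = 2
G(17) = mex{2,2,1} = 0
G(18) = mex{0,0,2} = 1
G(19) = mex{1,1,3} = 0
G(20) = mex{0,0,2} = 1
G(21) = mex{1,1,0} = 2
G_B(21) = 2.
Heap C, S = {1, 3, 6, 7, 9}:
n :  0  1  2  3  4  5  6  7  8  9 10 11 12 13 14 15 16 17 18 19 20 21 22 23
G :  0  1  0  1  0  1  2  3  2  3  2  3  0  1  0  1  0  1  2  3  2  3  2  3
G_C(23) = 3.
Combined Grundy value = 0 ⊕ 2 ⊕ 3 = 1.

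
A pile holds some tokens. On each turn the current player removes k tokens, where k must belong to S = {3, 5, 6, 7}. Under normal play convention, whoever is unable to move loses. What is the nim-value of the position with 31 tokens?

0

n :  0  1  2  3  4  5  6  7  8  9 10 11 12 13 14 15 16 17 18 19 20 21 22 23 24 25 26 27 28 29 30 31
G :  0  0  0  1  1  1  2  2  2  3  0  0  0  1  1  1  2  2  2  3  0  0  0  1  1  1  2  2  2  3  0  0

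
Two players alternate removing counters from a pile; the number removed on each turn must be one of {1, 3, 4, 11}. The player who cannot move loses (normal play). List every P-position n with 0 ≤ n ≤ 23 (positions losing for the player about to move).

0, 2, 7, 9, 14, 16, 21, 23

G(0) = 0
G(1) = mex{0} = 1
G(2) = mex{1} = 0
G(3) = mex{0,0} = 1
G(4) = mex{1,1,0} = 2
G(5) = mex{2,0,1} = 3
G(6) = mex{3,1,0} = 2
G(7) = mex{2,2,1} = 0
G(8) = mex{0,3,2} = 1
G(9) = mex{1,2,3} = 0
G(10) = mex{0,0,2} = 1
G(11) = mex{1,1,0,0} = 2
G(12) = mex{2,0,1,1} = 3
G(13) = mex{3,1,0,0} = 2
G(14) = mex{2,2,1,1} = 0
G(15) = mex{0,3,2,2} = 1
G(16) = mex{1,2,3,3} = 0
G(17) = mex{0,0,2,2} = 1
G(18) = mex{1,1,0,0} = 2
G(19) = mex{2,0,1,1} = 3
G(20) = mex{3,1,0,0} = 2
G(21) = mex{2,2,1,1} = 0
G(22) = mex{0,3,2,2} = 1
G(23) = mex{1,2,3,3} = 0
P-positions are exactly the n with G(n) = 0.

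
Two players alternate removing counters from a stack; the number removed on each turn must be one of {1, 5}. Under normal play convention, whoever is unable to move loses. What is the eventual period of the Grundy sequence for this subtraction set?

2

G(0) = 0
G(1) = mex{0} = 1
G(2) = mex{1} = 0
G(3) = mex{0} = 1
G(4) = mex{1} = 0
G(5) = mex{0,0} = 1
G(6) = mex{1,1} = 0
G(7) = mex{0,0} = 1
G(8) = mex{1,1} = 0
G(9) = mex{0,0} = 1
G(10) = mex{1,1} = 0
G(11) = mex{0,0} = 1
G(12) = mex{1,1} = 0
G(13) = mex{0,0} = 1
G(14) = mex{1,1} = 0
G(n+2) = G(n) holds for n = 0,…,4 (a full window of length max(S) = 5), so the sequence is purely periodic with period 2.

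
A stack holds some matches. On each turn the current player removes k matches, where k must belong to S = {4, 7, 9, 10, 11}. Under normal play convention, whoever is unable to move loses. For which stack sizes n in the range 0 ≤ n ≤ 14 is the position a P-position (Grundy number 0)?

n :  0  1  2  3  4  5  6  7  8  9 10 11 12 13 14
G :  0  0  0  0  1  1  1  1  2  2  2  2  3  3  3
P-positions are exactly the n with G(n) = 0.

0, 1, 2, 3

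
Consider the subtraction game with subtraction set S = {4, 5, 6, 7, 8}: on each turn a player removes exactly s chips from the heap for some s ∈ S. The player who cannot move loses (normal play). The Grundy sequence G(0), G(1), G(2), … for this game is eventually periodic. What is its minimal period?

12

G(0) = 0
G(1) = mex{} = 0
G(2) = mex{} = 0
G(3) = mex{} = 0
G(4) = mex{0} = 1
G(5) = mex{0,0} = 1
G(6) = mex{0,0,0} = 1
G(7) = mex{0,0,0,0} = 1
G(8) = mex{1,0,0,0,0} = 2
G(9) = mex{1,1,0,0,0} = 2
G(10) = mex{1,1,1,0,0} = 2
G(11) = mex{1,1,1,1,0} = 2
G(12) = mex{2,1,1,1,1} = 0
G(13) = mex{2,2,1,1,1} = 0
G(14) = mex{2,2,2,1,1} = 0
G(15) = mex{2,2,2,2,1} = 0
G(16) = mex{0,2,2,2,2} = 1
G(17) = mex{0,0,2,2,2} = 1
G(18) = mex{0,0,0,2,2} = 1
G(19) = mex{0,0,0,0,2} = 1
G(20) = mex{1,0,0,0,0} = 2
G(21) = mex{1,1,0,0,0} = 2
G(22) = mex{1,1,1,0,0} = 2
G(23) = mex{1,1,1,1,0} = 2
G(24) = mex{2,1,1,1,1} = 0
G(25) = mex{2,2,1,1,1} = 0
G(n+12) = G(n) holds for n = 0,…,7 (a full window of length max(S) = 8), so the sequence is purely periodic with period 12.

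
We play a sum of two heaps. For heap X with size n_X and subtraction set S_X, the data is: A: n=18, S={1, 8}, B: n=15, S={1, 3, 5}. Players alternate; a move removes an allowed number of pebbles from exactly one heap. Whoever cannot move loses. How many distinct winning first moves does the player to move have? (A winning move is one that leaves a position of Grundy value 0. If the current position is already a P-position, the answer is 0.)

4

Heap A, S = {1, 8}:
G(0) = 0
G(1) = mex{0} = 1
G(2) = mex{1} = 0
G(3) = mex{0} = 1
G(4) = mex{1} = 0
G(5) = mex{0} = 1
G(6) = mex{1} = 0
G(7) = mex{0} = 1
G(8) = mex{1,0} = 2
G(9) = mex{2,1} = 0
G(10) = mex{0,0} = 1
G(11) = mex{1,1} = 0
G(12) = mex{0,0} = 1
G(13) = mex{1,1} = 0
G(14) = mex{0,0} = 1
G(15) = mex{1,1} = 0
G(16) = mex{0,2} = 1
G(17) = mex{1,0} = 2
G(18) = mex{2,1} = 0
G_A(18) = 0.
Heap B, S = {1, 3, 5}:
n :  0  1  2  3  4  5  6  7  8  9 10 11 12 13 14 15
G :  0  1  0  1  0  1  0  1  0  1  0  1  0  1  0  1
G_B(15) = 1.
Combined Grundy value = 0 ⊕ 1 = 1.
A winning move leaves total XOR = 0, i.e. changes one component's Grundy value g to g ⊕ X where X is the current total.
Heap A: need g' = 0⊕1 = 1. Options: 18−1→G=2, 18−8→G=1. Hits: 1.
Heap B: need g' = 1⊕1 = 0. Options: 15−1→G=0, 15−3→G=0, 15−5→G=0. Hits: 3.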